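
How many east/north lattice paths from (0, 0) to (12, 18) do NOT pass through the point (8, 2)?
Number of paths = 86275200

Total paths from (0, 0) to (12, 18): C(30, 12) = 86493225. Paths through (8, 2): (paths (0, 0) → (8, 2)) × (paths (8, 2) → (12, 18)) = C(10, 8) · C(20, 4) = 45 · 4845 = 218025. Avoidance count = 86493225 − 218025 = 86275200.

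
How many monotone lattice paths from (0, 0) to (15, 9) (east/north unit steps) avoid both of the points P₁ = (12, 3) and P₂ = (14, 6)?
Number of paths = 1132444

Inclusion–exclusion. Total paths: C(24, 15) = 1307504. Through P₁: C(15, 12)·C(9, 3) = 38220. Through P₂: C(20, 14)·C(4, 1) = 155040. Since P₁ is strictly southwest of P₂, a monotone path through both must visit P₁ then P₂; paths through both = C(15, 12)·C(5, 2)·C(4, 1) = 18200. Avoid both = 1307504 − 38220 − 155040 + 18200 = 1132444.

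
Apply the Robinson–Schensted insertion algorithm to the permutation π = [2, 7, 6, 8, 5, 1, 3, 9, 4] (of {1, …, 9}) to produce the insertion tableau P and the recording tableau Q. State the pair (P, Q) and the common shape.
P = [1, 3, 4, 9] / [2, 5, 8] / [6] / [7];  Q = [1, 2, 4, 8] / [3, 7, 9] / [5] / [6];  common shape = (4, 3, 1, 1)

Row-insert the values π_1, π_2, … into P one at a time, bumping the leftmost entry strictly greater than the inserted value down to the next row. The recording tableau Q records, in position (i, j), the step at which that cell was added to P.
  Insert 2 (step 1): P = [2];  Q = [1]
  Insert 7 (step 2): P = [2, 7];  Q = [1, 2]
  Insert 6 (step 3): P = [2, 6] / [7];  Q = [1, 2] / [3]
  Insert 8 (step 4): P = [2, 6, 8] / [7];  Q = [1, 2, 4] / [3]
  Insert 5 (step 5): P = [2, 5, 8] / [6] / [7];  Q = [1, 2, 4] / [3] / [5]
  Insert 1 (step 6): P = [1, 5, 8] / [2] / [6] / [7];  Q = [1, 2, 4] / [3] / [5] / [6]
  Insert 3 (step 7): P = [1, 3, 8] / [2, 5] / [6] / [7];  Q = [1, 2, 4] / [3, 7] / [5] / [6]
  Insert 9 (step 8): P = [1, 3, 8, 9] / [2, 5] / [6] / [7];  Q = [1, 2, 4, 8] / [3, 7] / [5] / [6]
  Insert 4 (step 9): P = [1, 3, 4, 9] / [2, 5, 8] / [6] / [7];  Q = [1, 2, 4, 8] / [3, 7, 9] / [5] / [6]
Final shape: (4, 3, 1, 1).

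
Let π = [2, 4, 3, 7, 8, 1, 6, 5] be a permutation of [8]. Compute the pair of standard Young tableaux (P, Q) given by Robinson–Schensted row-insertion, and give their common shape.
P = [1, 3, 5, 8] / [2, 6] / [4, 7];  Q = [1, 2, 4, 5] / [3, 7] / [6, 8];  common shape = (4, 2, 2)

Row-insert the values π_1, π_2, … into P one at a time, bumping the leftmost entry strictly greater than the inserted value down to the next row. The recording tableau Q records, in position (i, j), the step at which that cell was added to P.
  Insert 2 (step 1): P = [2];  Q = [1]
  Insert 4 (step 2): P = [2, 4];  Q = [1, 2]
  Insert 3 (step 3): P = [2, 3] / [4];  Q = [1, 2] / [3]
  Insert 7 (step 4): P = [2, 3, 7] / [4];  Q = [1, 2, 4] / [3]
  Insert 8 (step 5): P = [2, 3, 7, 8] / [4];  Q = [1, 2, 4, 5] / [3]
  Insert 1 (step 6): P = [1, 3, 7, 8] / [2] / [4];  Q = [1, 2, 4, 5] / [3] / [6]
  Insert 6 (step 7): P = [1, 3, 6, 8] / [2, 7] / [4];  Q = [1, 2, 4, 5] / [3, 7] / [6]
  Insert 5 (step 8): P = [1, 3, 5, 8] / [2, 6] / [4, 7];  Q = [1, 2, 4, 5] / [3, 7] / [6, 8]
Final shape: (4, 2, 2).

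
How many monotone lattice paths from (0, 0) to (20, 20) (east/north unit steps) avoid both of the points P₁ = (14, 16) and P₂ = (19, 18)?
Number of paths = 63451499895

Inclusion–exclusion. Total paths: C(40, 20) = 137846528820. Through P₁: C(30, 14)·C(10, 6) = 30538761750. Through P₂: C(37, 19)·C(3, 1) = 53017895700. Since P₁ is strictly southwest of P₂, a monotone path through both must visit P₁ then P₂; paths through both = C(30, 14)·C(7, 5)·C(3, 1) = 9161628525. Avoid both = 137846528820 − 30538761750 − 53017895700 + 9161628525 = 63451499895.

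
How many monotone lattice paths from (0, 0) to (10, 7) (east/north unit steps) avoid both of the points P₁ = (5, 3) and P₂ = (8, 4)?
Number of paths = 9682

Inclusion–exclusion. Total paths: C(17, 10) = 19448. Through P₁: C(8, 5)·C(9, 5) = 7056. Through P₂: C(12, 8)·C(5, 2) = 4950. Since P₁ is strictly southwest of P₂, a monotone path through both must visit P₁ then P₂; paths through both = C(8, 5)·C(4, 3)·C(5, 2) = 2240. Avoid both = 19448 − 7056 − 4950 + 2240 = 9682.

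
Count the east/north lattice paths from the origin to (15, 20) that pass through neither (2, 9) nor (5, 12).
Number of paths = 2888014536

Inclusion–exclusion. Total paths: C(35, 15) = 3247943160. Through P₁: C(11, 2)·C(24, 13) = 137287920. Through P₂: C(17, 5)·C(18, 10) = 270774504. Since P₁ is strictly southwest of P₂, a monotone path through both must visit P₁ then P₂; paths through both = C(11, 2)·C(6, 3)·C(18, 10) = 48133800. Avoid both = 3247943160 − 137287920 − 270774504 + 48133800 = 2888014536.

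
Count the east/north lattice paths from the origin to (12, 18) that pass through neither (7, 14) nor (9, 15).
Number of paths = 52668665

Inclusion–exclusion. Total paths: C(30, 12) = 86493225. Through P₁: C(21, 7)·C(9, 5) = 14651280. Through P₂: C(24, 9)·C(6, 3) = 26150080. Since P₁ is strictly southwest of P₂, a monotone path through both must visit P₁ then P₂; paths through both = C(21, 7)·C(3, 2)·C(6, 3) = 6976800. Avoid both = 86493225 − 14651280 − 26150080 + 6976800 = 52668665.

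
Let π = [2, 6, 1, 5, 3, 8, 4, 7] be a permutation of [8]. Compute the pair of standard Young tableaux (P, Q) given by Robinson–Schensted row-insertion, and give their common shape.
P = [1, 3, 4, 7] / [2, 5, 8] / [6];  Q = [1, 2, 6, 8] / [3, 4, 7] / [5];  common shape = (4, 3, 1)

Row-insert the values π_1, π_2, … into P one at a time, bumping the leftmost entry strictly greater than the inserted value down to the next row. The recording tableau Q records, in position (i, j), the step at which that cell was added to P.
  Insert 2 (step 1): P = [2];  Q = [1]
  Insert 6 (step 2): P = [2, 6];  Q = [1, 2]
  Insert 1 (step 3): P = [1, 6] / [2];  Q = [1, 2] / [3]
  Insert 5 (step 4): P = [1, 5] / [2, 6];  Q = [1, 2] / [3, 4]
  Insert 3 (step 5): P = [1, 3] / [2, 5] / [6];  Q = [1, 2] / [3, 4] / [5]
  Insert 8 (step 6): P = [1, 3, 8] / [2, 5] / [6];  Q = [1, 2, 6] / [3, 4] / [5]
  Insert 4 (step 7): P = [1, 3, 4] / [2, 5, 8] / [6];  Q = [1, 2, 6] / [3, 4, 7] / [5]
  Insert 7 (step 8): P = [1, 3, 4, 7] / [2, 5, 8] / [6];  Q = [1, 2, 6, 8] / [3, 4, 7] / [5]
Final shape: (4, 3, 1).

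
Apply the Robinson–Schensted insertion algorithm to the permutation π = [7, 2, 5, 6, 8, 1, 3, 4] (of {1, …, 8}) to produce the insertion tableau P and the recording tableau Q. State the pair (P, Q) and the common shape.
P = [1, 3, 4, 8] / [2, 5, 6] / [7];  Q = [1, 3, 4, 5] / [2, 7, 8] / [6];  common shape = (4, 3, 1)

Row-insert the values π_1, π_2, … into P one at a time, bumping the leftmost entry strictly greater than the inserted value down to the next row. The recording tableau Q records, in position (i, j), the step at which that cell was added to P.
  Insert 7 (step 1): P = [7];  Q = [1]
  Insert 2 (step 2): P = [2] / [7];  Q = [1] / [2]
  Insert 5 (step 3): P = [2, 5] / [7];  Q = [1, 3] / [2]
  Insert 6 (step 4): P = [2, 5, 6] / [7];  Q = [1, 3, 4] / [2]
  Insert 8 (step 5): P = [2, 5, 6, 8] / [7];  Q = [1, 3, 4, 5] / [2]
  Insert 1 (step 6): P = [1, 5, 6, 8] / [2] / [7];  Q = [1, 3, 4, 5] / [2] / [6]
  Insert 3 (step 7): P = [1, 3, 6, 8] / [2, 5] / [7];  Q = [1, 3, 4, 5] / [2, 7] / [6]
  Insert 4 (step 8): P = [1, 3, 4, 8] / [2, 5, 6] / [7];  Q = [1, 3, 4, 5] / [2, 7, 8] / [6]
Final shape: (4, 3, 1).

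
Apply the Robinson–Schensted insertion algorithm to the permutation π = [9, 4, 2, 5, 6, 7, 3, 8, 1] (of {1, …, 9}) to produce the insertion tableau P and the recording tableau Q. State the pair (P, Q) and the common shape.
P = [1, 3, 6, 7, 8] / [2, 5] / [4] / [9];  Q = [1, 4, 5, 6, 8] / [2, 7] / [3] / [9];  common shape = (5, 2, 1, 1)

Row-insert the values π_1, π_2, … into P one at a time, bumping the leftmost entry strictly greater than the inserted value down to the next row. The recording tableau Q records, in position (i, j), the step at which that cell was added to P.
  Insert 9 (step 1): P = [9];  Q = [1]
  Insert 4 (step 2): P = [4] / [9];  Q = [1] / [2]
  Insert 2 (step 3): P = [2] / [4] / [9];  Q = [1] / [2] / [3]
  Insert 5 (step 4): P = [2, 5] / [4] / [9];  Q = [1, 4] / [2] / [3]
  Insert 6 (step 5): P = [2, 5, 6] / [4] / [9];  Q = [1, 4, 5] / [2] / [3]
  Insert 7 (step 6): P = [2, 5, 6, 7] / [4] / [9];  Q = [1, 4, 5, 6] / [2] / [3]
  Insert 3 (step 7): P = [2, 3, 6, 7] / [4, 5] / [9];  Q = [1, 4, 5, 6] / [2, 7] / [3]
  Insert 8 (step 8): P = [2, 3, 6, 7, 8] / [4, 5] / [9];  Q = [1, 4, 5, 6, 8] / [2, 7] / [3]
  Insert 1 (step 9): P = [1, 3, 6, 7, 8] / [2, 5] / [4] / [9];  Q = [1, 4, 5, 6, 8] / [2, 7] / [3] / [9]
Final shape: (5, 2, 1, 1).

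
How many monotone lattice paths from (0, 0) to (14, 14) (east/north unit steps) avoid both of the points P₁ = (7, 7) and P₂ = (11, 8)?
Number of paths = 23430528

Inclusion–exclusion. Total paths: C(28, 14) = 40116600. Through P₁: C(14, 7)·C(14, 7) = 11778624. Through P₂: C(19, 11)·C(9, 3) = 6348888. Since P₁ is strictly southwest of P₂, a monotone path through both must visit P₁ then P₂; paths through both = C(14, 7)·C(5, 4)·C(9, 3) = 1441440. Avoid both = 40116600 − 11778624 − 6348888 + 1441440 = 23430528.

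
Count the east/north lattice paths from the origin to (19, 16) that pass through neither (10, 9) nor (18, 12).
Number of paths = 2646870355

Inclusion–exclusion. Total paths: C(35, 19) = 4059928950. Through P₁: C(19, 10)·C(16, 9) = 1056804320. Through P₂: C(30, 18)·C(5, 1) = 432466125. Since P₁ is strictly southwest of P₂, a monotone path through both must visit P₁ then P₂; paths through both = C(19, 10)·C(11, 8)·C(5, 1) = 76211850. Avoid both = 4059928950 − 1056804320 − 432466125 + 76211850 = 2646870355.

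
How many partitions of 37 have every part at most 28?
p(37, parts ≤ 28) = 21570

Use the recurrence p(n, m) = p(n, m−1) + p(n−m, m): either the largest part is < m (count p(n, m−1)) or the largest part is exactly m (remove one copy of m, count p(n−m, m)). With p(0, ·) = 1 this gives p(37, parts ≤ 28) = 21570. (By conjugating Young diagrams, this also counts partitions of 37 into at most 28 parts.)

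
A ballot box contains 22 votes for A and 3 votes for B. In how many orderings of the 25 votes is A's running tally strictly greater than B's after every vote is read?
Strict-lead orderings = 1748

Total orderings of the 25 votes with 22 for A: C(25, 22) = 2300. By the Bertrand ballot formula (Cycle Lemma / reflection principle), the number of orderings in which A is strictly ahead of B throughout is (p − q)/(p + q) · C(p + q, p) = (22 − 3)/(22 + 3) · 2300 = 1748.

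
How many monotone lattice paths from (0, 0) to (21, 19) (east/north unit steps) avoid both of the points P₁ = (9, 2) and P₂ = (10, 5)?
Number of paths = 116023187775

Inclusion–exclusion. Total paths: C(40, 21) = 131282408400. Through P₁: C(11, 9)·C(29, 12) = 2854276425. Through P₂: C(15, 10)·C(25, 11) = 13385572200. Since P₁ is strictly southwest of P₂, a monotone path through both must visit P₁ then P₂; paths through both = C(11, 9)·C(4, 1)·C(25, 11) = 980628000. Avoid both = 131282408400 − 2854276425 − 13385572200 + 980628000 = 116023187775.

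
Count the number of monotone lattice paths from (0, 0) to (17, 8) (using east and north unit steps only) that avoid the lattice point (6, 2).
Number of paths = 735047

Total paths from (0, 0) to (17, 8): C(25, 17) = 1081575. Paths through (6, 2): (paths (0, 0) → (6, 2)) × (paths (6, 2) → (17, 8)) = C(8, 6) · C(17, 11) = 28 · 12376 = 346528. Avoidance count = 1081575 − 346528 = 735047.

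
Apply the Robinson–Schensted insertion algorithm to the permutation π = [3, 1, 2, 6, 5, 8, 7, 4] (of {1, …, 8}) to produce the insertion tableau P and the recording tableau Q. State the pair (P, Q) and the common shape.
P = [1, 2, 4, 7] / [3, 5, 8] / [6];  Q = [1, 3, 4, 6] / [2, 5, 7] / [8];  common shape = (4, 3, 1)

Row-insert the values π_1, π_2, … into P one at a time, bumping the leftmost entry strictly greater than the inserted value down to the next row. The recording tableau Q records, in position (i, j), the step at which that cell was added to P.
  Insert 3 (step 1): P = [3];  Q = [1]
  Insert 1 (step 2): P = [1] / [3];  Q = [1] / [2]
  Insert 2 (step 3): P = [1, 2] / [3];  Q = [1, 3] / [2]
  Insert 6 (step 4): P = [1, 2, 6] / [3];  Q = [1, 3, 4] / [2]
  Insert 5 (step 5): P = [1, 2, 5] / [3, 6];  Q = [1, 3, 4] / [2, 5]
  Insert 8 (step 6): P = [1, 2, 5, 8] / [3, 6];  Q = [1, 3, 4, 6] / [2, 5]
  Insert 7 (step 7): P = [1, 2, 5, 7] / [3, 6, 8];  Q = [1, 3, 4, 6] / [2, 5, 7]
  Insert 4 (step 8): P = [1, 2, 4, 7] / [3, 5, 8] / [6];  Q = [1, 3, 4, 6] / [2, 5, 7] / [8]
Final shape: (4, 3, 1).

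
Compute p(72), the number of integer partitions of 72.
p(72) = 5392783

Compute p(n) via the recurrence p(n, m) = p(n, m−1) + p(n−m, m), where p(n, m) counts partitions of n with all parts ≤ m and p(n) = p(n, n). The base cases are p(0, m) = 1 and p(n, 0) = 0 for n > 0. Filling the table yields p(72) = 5392783. (Euler's pentagonal recurrence is an alternative.)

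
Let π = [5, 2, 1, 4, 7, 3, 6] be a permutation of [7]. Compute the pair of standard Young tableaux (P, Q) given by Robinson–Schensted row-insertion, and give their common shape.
P = [1, 3, 6] / [2, 4, 7] / [5];  Q = [1, 4, 5] / [2, 6, 7] / [3];  common shape = (3, 3, 1)

Row-insert the values π_1, π_2, … into P one at a time, bumping the leftmost entry strictly greater than the inserted value down to the next row. The recording tableau Q records, in position (i, j), the step at which that cell was added to P.
  Insert 5 (step 1): P = [5];  Q = [1]
  Insert 2 (step 2): P = [2] / [5];  Q = [1] / [2]
  Insert 1 (step 3): P = [1] / [2] / [5];  Q = [1] / [2] / [3]
  Insert 4 (step 4): P = [1, 4] / [2] / [5];  Q = [1, 4] / [2] / [3]
  Insert 7 (step 5): P = [1, 4, 7] / [2] / [5];  Q = [1, 4, 5] / [2] / [3]
  Insert 3 (step 6): P = [1, 3, 7] / [2, 4] / [5];  Q = [1, 4, 5] / [2, 6] / [3]
  Insert 6 (step 7): P = [1, 3, 6] / [2, 4, 7] / [5];  Q = [1, 4, 5] / [2, 6, 7] / [3]
Final shape: (3, 3, 1).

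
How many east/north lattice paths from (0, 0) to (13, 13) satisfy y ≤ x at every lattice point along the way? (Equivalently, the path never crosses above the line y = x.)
Number of paths = 742900

By the reflection principle (André's argument), the number of monotone paths to (13, 13) with n ≤ m that never go above y = x is C(26, 13) − C(26, 14) = 10400600 − 9657700 = 742900.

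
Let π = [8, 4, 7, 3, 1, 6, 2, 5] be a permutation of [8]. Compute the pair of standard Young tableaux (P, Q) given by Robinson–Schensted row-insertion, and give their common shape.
P = [1, 2, 5] / [3, 6] / [4, 7] / [8];  Q = [1, 3, 8] / [2, 6] / [4, 7] / [5];  common shape = (3, 2, 2, 1)

Row-insert the values π_1, π_2, … into P one at a time, bumping the leftmost entry strictly greater than the inserted value down to the next row. The recording tableau Q records, in position (i, j), the step at which that cell was added to P.
  Insert 8 (step 1): P = [8];  Q = [1]
  Insert 4 (step 2): P = [4] / [8];  Q = [1] / [2]
  Insert 7 (step 3): P = [4, 7] / [8];  Q = [1, 3] / [2]
  Insert 3 (step 4): P = [3, 7] / [4] / [8];  Q = [1, 3] / [2] / [4]
  Insert 1 (step 5): P = [1, 7] / [3] / [4] / [8];  Q = [1, 3] / [2] / [4] / [5]
  Insert 6 (step 6): P = [1, 6] / [3, 7] / [4] / [8];  Q = [1, 3] / [2, 6] / [4] / [5]
  Insert 2 (step 7): P = [1, 2] / [3, 6] / [4, 7] / [8];  Q = [1, 3] / [2, 6] / [4, 7] / [5]
  Insert 5 (step 8): P = [1, 2, 5] / [3, 6] / [4, 7] / [8];  Q = [1, 3, 8] / [2, 6] / [4, 7] / [5]
Final shape: (3, 2, 2, 1).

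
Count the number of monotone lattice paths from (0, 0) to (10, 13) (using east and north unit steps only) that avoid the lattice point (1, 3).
Number of paths = 774554

Total paths from (0, 0) to (10, 13): C(23, 10) = 1144066. Paths through (1, 3): (paths (0, 0) → (1, 3)) × (paths (1, 3) → (10, 13)) = C(4, 1) · C(19, 9) = 4 · 92378 = 369512. Avoidance count = 1144066 − 369512 = 774554.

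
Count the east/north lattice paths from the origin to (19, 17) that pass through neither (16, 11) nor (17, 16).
Number of paths = 4236586200

Inclusion–exclusion. Total paths: C(36, 19) = 8597496600. Through P₁: C(27, 16)·C(9, 3) = 1095183180. Through P₂: C(33, 17)·C(3, 2) = 3500409330. Since P₁ is strictly southwest of P₂, a monotone path through both must visit P₁ then P₂; paths through both = C(27, 16)·C(6, 1)·C(3, 2) = 234682110. Avoid both = 8597496600 − 1095183180 − 3500409330 + 234682110 = 4236586200.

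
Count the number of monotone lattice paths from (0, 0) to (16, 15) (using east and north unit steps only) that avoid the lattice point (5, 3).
Number of paths = 224823827

Total paths from (0, 0) to (16, 15): C(31, 16) = 300540195. Paths through (5, 3): (paths (0, 0) → (5, 3)) × (paths (5, 3) → (16, 15)) = C(8, 5) · C(23, 11) = 56 · 1352078 = 75716368. Avoidance count = 300540195 − 75716368 = 224823827.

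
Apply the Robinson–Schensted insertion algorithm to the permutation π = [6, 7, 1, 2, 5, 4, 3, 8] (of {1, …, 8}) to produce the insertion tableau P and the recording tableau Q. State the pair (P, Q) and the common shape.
P = [1, 2, 3, 8] / [4, 7] / [5] / [6];  Q = [1, 2, 5, 8] / [3, 4] / [6] / [7];  common shape = (4, 2, 1, 1)

Row-insert the values π_1, π_2, … into P one at a time, bumping the leftmost entry strictly greater than the inserted value down to the next row. The recording tableau Q records, in position (i, j), the step at which that cell was added to P.
  Insert 6 (step 1): P = [6];  Q = [1]
  Insert 7 (step 2): P = [6, 7];  Q = [1, 2]
  Insert 1 (step 3): P = [1, 7] / [6];  Q = [1, 2] / [3]
  Insert 2 (step 4): P = [1, 2] / [6, 7];  Q = [1, 2] / [3, 4]
  Insert 5 (step 5): P = [1, 2, 5] / [6, 7];  Q = [1, 2, 5] / [3, 4]
  Insert 4 (step 6): P = [1, 2, 4] / [5, 7] / [6];  Q = [1, 2, 5] / [3, 4] / [6]
  Insert 3 (step 7): P = [1, 2, 3] / [4, 7] / [5] / [6];  Q = [1, 2, 5] / [3, 4] / [6] / [7]
  Insert 8 (step 8): P = [1, 2, 3, 8] / [4, 7] / [5] / [6];  Q = [1, 2, 5, 8] / [3, 4] / [6] / [7]
Final shape: (4, 2, 1, 1).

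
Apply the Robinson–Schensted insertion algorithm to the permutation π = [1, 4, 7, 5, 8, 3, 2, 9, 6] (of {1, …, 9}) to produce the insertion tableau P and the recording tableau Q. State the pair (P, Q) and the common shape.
P = [1, 2, 5, 6, 9] / [3, 8] / [4] / [7];  Q = [1, 2, 3, 5, 8] / [4, 9] / [6] / [7];  common shape = (5, 2, 1, 1)

Row-insert the values π_1, π_2, … into P one at a time, bumping the leftmost entry strictly greater than the inserted value down to the next row. The recording tableau Q records, in position (i, j), the step at which that cell was added to P.
  Insert 1 (step 1): P = [1];  Q = [1]
  Insert 4 (step 2): P = [1, 4];  Q = [1, 2]
  Insert 7 (step 3): P = [1, 4, 7];  Q = [1, 2, 3]
  Insert 5 (step 4): P = [1, 4, 5] / [7];  Q = [1, 2, 3] / [4]
  Insert 8 (step 5): P = [1, 4, 5, 8] / [7];  Q = [1, 2, 3, 5] / [4]
  Insert 3 (step 6): P = [1, 3, 5, 8] / [4] / [7];  Q = [1, 2, 3, 5] / [4] / [6]
  Insert 2 (step 7): P = [1, 2, 5, 8] / [3] / [4] / [7];  Q = [1, 2, 3, 5] / [4] / [6] / [7]
  Insert 9 (step 8): P = [1, 2, 5, 8, 9] / [3] / [4] / [7];  Q = [1, 2, 3, 5, 8] / [4] / [6] / [7]
  Insert 6 (step 9): P = [1, 2, 5, 6, 9] / [3, 8] / [4] / [7];  Q = [1, 2, 3, 5, 8] / [4, 9] / [6] / [7]
Final shape: (5, 2, 1, 1).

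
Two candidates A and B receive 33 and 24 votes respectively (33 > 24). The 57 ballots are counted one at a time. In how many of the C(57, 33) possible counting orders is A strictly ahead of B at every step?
Strict-lead orderings = 1187735919081075

Total orderings of the 57 votes with 33 for A: C(57, 33) = 7522327487513475. By the Bertrand ballot formula (Cycle Lemma / reflection principle), the number of orderings in which A is strictly ahead of B throughout is (p − q)/(p + q) · C(p + q, p) = (33 − 24)/(33 + 24) · 7522327487513475 = 1187735919081075.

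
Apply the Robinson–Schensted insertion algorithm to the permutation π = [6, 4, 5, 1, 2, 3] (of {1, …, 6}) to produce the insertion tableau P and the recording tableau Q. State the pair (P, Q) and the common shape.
P = [1, 2, 3] / [4, 5] / [6];  Q = [1, 3, 6] / [2, 5] / [4];  common shape = (3, 2, 1)

Row-insert the values π_1, π_2, … into P one at a time, bumping the leftmost entry strictly greater than the inserted value down to the next row. The recording tableau Q records, in position (i, j), the step at which that cell was added to P.
  Insert 6 (step 1): P = [6];  Q = [1]
  Insert 4 (step 2): P = [4] / [6];  Q = [1] / [2]
  Insert 5 (step 3): P = [4, 5] / [6];  Q = [1, 3] / [2]
  Insert 1 (step 4): P = [1, 5] / [4] / [6];  Q = [1, 3] / [2] / [4]
  Insert 2 (step 5): P = [1, 2] / [4, 5] / [6];  Q = [1, 3] / [2, 5] / [4]
  Insert 3 (step 6): P = [1, 2, 3] / [4, 5] / [6];  Q = [1, 3, 6] / [2, 5] / [4]
Final shape: (3, 2, 1).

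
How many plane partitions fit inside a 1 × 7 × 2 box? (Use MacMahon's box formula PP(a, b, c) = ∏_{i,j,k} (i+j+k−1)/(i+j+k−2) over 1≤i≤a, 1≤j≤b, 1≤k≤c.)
PP(1, 7, 2) = 36

Evaluate the triple product over i = 1..1, j = 1..7, k = 1..2. The factors are (2/1) · (3/2) · (3/2) · (4/3) · (4/3) · (5/4) · (5/4) · (6/5) · … (14 factors total). The numerators and denominators telescope so the product is an integer; carrying out the multiplication exactly gives PP(1, 7, 2) = 36.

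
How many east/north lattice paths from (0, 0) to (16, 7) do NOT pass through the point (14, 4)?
Number of paths = 214557

Total paths from (0, 0) to (16, 7): C(23, 16) = 245157. Paths through (14, 4): (paths (0, 0) → (14, 4)) × (paths (14, 4) → (16, 7)) = C(18, 14) · C(5, 2) = 3060 · 10 = 30600. Avoidance count = 245157 − 30600 = 214557.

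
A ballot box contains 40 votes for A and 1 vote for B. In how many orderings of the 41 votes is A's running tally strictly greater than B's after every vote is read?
Strict-lead orderings = 39

Total orderings of the 41 votes with 40 for A: C(41, 40) = 41. By the Bertrand ballot formula (Cycle Lemma / reflection principle), the number of orderings in which A is strictly ahead of B throughout is (p − q)/(p + q) · C(p + q, p) = (40 − 1)/(40 + 1) · 41 = 39.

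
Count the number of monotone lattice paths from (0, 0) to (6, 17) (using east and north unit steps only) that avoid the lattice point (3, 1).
Number of paths = 97071

Total paths from (0, 0) to (6, 17): C(23, 6) = 100947. Paths through (3, 1): (paths (0, 0) → (3, 1)) × (paths (3, 1) → (6, 17)) = C(4, 3) · C(19, 3) = 4 · 969 = 3876. Avoidance count = 100947 − 3876 = 97071.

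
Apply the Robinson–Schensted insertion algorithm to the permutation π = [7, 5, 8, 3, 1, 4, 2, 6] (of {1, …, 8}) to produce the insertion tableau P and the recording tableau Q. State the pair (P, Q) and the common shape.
P = [1, 2, 6] / [3, 4] / [5, 8] / [7];  Q = [1, 3, 8] / [2, 6] / [4, 7] / [5];  common shape = (3, 2, 2, 1)

Row-insert the values π_1, π_2, … into P one at a time, bumping the leftmost entry strictly greater than the inserted value down to the next row. The recording tableau Q records, in position (i, j), the step at which that cell was added to P.
  Insert 7 (step 1): P = [7];  Q = [1]
  Insert 5 (step 2): P = [5] / [7];  Q = [1] / [2]
  Insert 8 (step 3): P = [5, 8] / [7];  Q = [1, 3] / [2]
  Insert 3 (step 4): P = [3, 8] / [5] / [7];  Q = [1, 3] / [2] / [4]
  Insert 1 (step 5): P = [1, 8] / [3] / [5] / [7];  Q = [1, 3] / [2] / [4] / [5]
  Insert 4 (step 6): P = [1, 4] / [3, 8] / [5] / [7];  Q = [1, 3] / [2, 6] / [4] / [5]
  Insert 2 (step 7): P = [1, 2] / [3, 4] / [5, 8] / [7];  Q = [1, 3] / [2, 6] / [4, 7] / [5]
  Insert 6 (step 8): P = [1, 2, 6] / [3, 4] / [5, 8] / [7];  Q = [1, 3, 8] / [2, 6] / [4, 7] / [5]
Final shape: (3, 2, 2, 1).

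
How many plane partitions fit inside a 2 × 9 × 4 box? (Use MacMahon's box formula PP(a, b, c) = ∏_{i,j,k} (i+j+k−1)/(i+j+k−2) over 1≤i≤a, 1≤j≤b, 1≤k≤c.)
PP(2, 9, 4) = 143143

Evaluate the triple product over i = 1..2, j = 1..9, k = 1..4. The factors are (2/1) · (3/2) · (4/3) · (5/4) · (3/2) · (4/3) · (5/4) · (6/5) · … (72 factors total). The numerators and denominators telescope so the product is an integer; carrying out the multiplication exactly gives PP(2, 9, 4) = 143143.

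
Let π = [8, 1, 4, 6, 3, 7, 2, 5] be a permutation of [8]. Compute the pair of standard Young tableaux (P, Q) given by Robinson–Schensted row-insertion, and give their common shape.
P = [1, 2, 5, 7] / [3, 6] / [4] / [8];  Q = [1, 3, 4, 6] / [2, 8] / [5] / [7];  common shape = (4, 2, 1, 1)

Row-insert the values π_1, π_2, … into P one at a time, bumping the leftmost entry strictly greater than the inserted value down to the next row. The recording tableau Q records, in position (i, j), the step at which that cell was added to P.
  Insert 8 (step 1): P = [8];  Q = [1]
  Insert 1 (step 2): P = [1] / [8];  Q = [1] / [2]
  Insert 4 (step 3): P = [1, 4] / [8];  Q = [1, 3] / [2]
  Insert 6 (step 4): P = [1, 4, 6] / [8];  Q = [1, 3, 4] / [2]
  Insert 3 (step 5): P = [1, 3, 6] / [4] / [8];  Q = [1, 3, 4] / [2] / [5]
  Insert 7 (step 6): P = [1, 3, 6, 7] / [4] / [8];  Q = [1, 3, 4, 6] / [2] / [5]
  Insert 2 (step 7): P = [1, 2, 6, 7] / [3] / [4] / [8];  Q = [1, 3, 4, 6] / [2] / [5] / [7]
  Insert 5 (step 8): P = [1, 2, 5, 7] / [3, 6] / [4] / [8];  Q = [1, 3, 4, 6] / [2, 8] / [5] / [7]
Final shape: (4, 2, 1, 1).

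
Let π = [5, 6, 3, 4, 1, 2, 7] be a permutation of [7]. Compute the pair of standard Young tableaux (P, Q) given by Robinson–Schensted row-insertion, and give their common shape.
P = [1, 2, 7] / [3, 4] / [5, 6];  Q = [1, 2, 7] / [3, 4] / [5, 6];  common shape = (3, 2, 2)

Row-insert the values π_1, π_2, … into P one at a time, bumping the leftmost entry strictly greater than the inserted value down to the next row. The recording tableau Q records, in position (i, j), the step at which that cell was added to P.
  Insert 5 (step 1): P = [5];  Q = [1]
  Insert 6 (step 2): P = [5, 6];  Q = [1, 2]
  Insert 3 (step 3): P = [3, 6] / [5];  Q = [1, 2] / [3]
  Insert 4 (step 4): P = [3, 4] / [5, 6];  Q = [1, 2] / [3, 4]
  Insert 1 (step 5): P = [1, 4] / [3, 6] / [5];  Q = [1, 2] / [3, 4] / [5]
  Insert 2 (step 6): P = [1, 2] / [3, 4] / [5, 6];  Q = [1, 2] / [3, 4] / [5, 6]
  Insert 7 (step 7): P = [1, 2, 7] / [3, 4] / [5, 6];  Q = [1, 2, 7] / [3, 4] / [5, 6]
Final shape: (3, 2, 2).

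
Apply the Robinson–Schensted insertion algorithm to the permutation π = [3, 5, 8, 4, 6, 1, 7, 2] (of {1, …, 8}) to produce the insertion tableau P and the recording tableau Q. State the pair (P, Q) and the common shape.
P = [1, 2, 6, 7] / [3, 4] / [5, 8];  Q = [1, 2, 3, 7] / [4, 5] / [6, 8];  common shape = (4, 2, 2)

Row-insert the values π_1, π_2, … into P one at a time, bumping the leftmost entry strictly greater than the inserted value down to the next row. The recording tableau Q records, in position (i, j), the step at which that cell was added to P.
  Insert 3 (step 1): P = [3];  Q = [1]
  Insert 5 (step 2): P = [3, 5];  Q = [1, 2]
  Insert 8 (step 3): P = [3, 5, 8];  Q = [1, 2, 3]
  Insert 4 (step 4): P = [3, 4, 8] / [5];  Q = [1, 2, 3] / [4]
  Insert 6 (step 5): P = [3, 4, 6] / [5, 8];  Q = [1, 2, 3] / [4, 5]
  Insert 1 (step 6): P = [1, 4, 6] / [3, 8] / [5];  Q = [1, 2, 3] / [4, 5] / [6]
  Insert 7 (step 7): P = [1, 4, 6, 7] / [3, 8] / [5];  Q = [1, 2, 3, 7] / [4, 5] / [6]
  Insert 2 (step 8): P = [1, 2, 6, 7] / [3, 4] / [5, 8];  Q = [1, 2, 3, 7] / [4, 5] / [6, 8]
Final shape: (4, 2, 2).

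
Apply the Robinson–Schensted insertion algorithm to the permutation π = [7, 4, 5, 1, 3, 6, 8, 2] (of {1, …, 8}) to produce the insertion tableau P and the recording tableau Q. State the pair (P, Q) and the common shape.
P = [1, 2, 6, 8] / [3, 5] / [4] / [7];  Q = [1, 3, 6, 7] / [2, 5] / [4] / [8];  common shape = (4, 2, 1, 1)

Row-insert the values π_1, π_2, … into P one at a time, bumping the leftmost entry strictly greater than the inserted value down to the next row. The recording tableau Q records, in position (i, j), the step at which that cell was added to P.
  Insert 7 (step 1): P = [7];  Q = [1]
  Insert 4 (step 2): P = [4] / [7];  Q = [1] / [2]
  Insert 5 (step 3): P = [4, 5] / [7];  Q = [1, 3] / [2]
  Insert 1 (step 4): P = [1, 5] / [4] / [7];  Q = [1, 3] / [2] / [4]
  Insert 3 (step 5): P = [1, 3] / [4, 5] / [7];  Q = [1, 3] / [2, 5] / [4]
  Insert 6 (step 6): P = [1, 3, 6] / [4, 5] / [7];  Q = [1, 3, 6] / [2, 5] / [4]
  Insert 8 (step 7): P = [1, 3, 6, 8] / [4, 5] / [7];  Q = [1, 3, 6, 7] / [2, 5] / [4]
  Insert 2 (step 8): P = [1, 2, 6, 8] / [3, 5] / [4] / [7];  Q = [1, 3, 6, 7] / [2, 5] / [4] / [8]
Final shape: (4, 2, 1, 1).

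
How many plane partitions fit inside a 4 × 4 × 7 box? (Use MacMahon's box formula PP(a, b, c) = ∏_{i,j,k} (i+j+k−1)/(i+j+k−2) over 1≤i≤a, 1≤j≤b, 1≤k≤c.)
PP(4, 4, 7) = 44537922

Evaluate the triple product over i = 1..4, j = 1..4, k = 1..7. The factors are (2/1) · (3/2) · (4/3) · (5/4) · (6/5) · (7/6) · (8/7) · (3/2) · … (112 factors total). The numerators and denominators telescope so the product is an integer; carrying out the multiplication exactly gives PP(4, 4, 7) = 44537922.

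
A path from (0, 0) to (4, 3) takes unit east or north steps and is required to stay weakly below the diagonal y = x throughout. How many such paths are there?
Number of paths = 14

By the reflection principle (André's argument), the number of monotone paths to (4, 3) with n ≤ m that never go above y = x is C(7, 4) − C(7, 5) = 35 − 21 = 14.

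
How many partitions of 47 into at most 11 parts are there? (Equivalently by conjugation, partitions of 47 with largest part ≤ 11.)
p(47, parts ≤ 11) = 54218

Use the recurrence p(n, m) = p(n, m−1) + p(n−m, m): either the largest part is < m (count p(n, m−1)) or the largest part is exactly m (remove one copy of m, count p(n−m, m)). With p(0, ·) = 1 this gives p(47, parts ≤ 11) = 54218. (By conjugating Young diagrams, this also counts partitions of 47 into at most 11 parts.)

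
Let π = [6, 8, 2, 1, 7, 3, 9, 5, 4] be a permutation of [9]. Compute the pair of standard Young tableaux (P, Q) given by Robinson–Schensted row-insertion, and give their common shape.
P = [1, 3, 4] / [2, 5, 9] / [6, 7] / [8];  Q = [1, 2, 7] / [3, 5, 8] / [4, 6] / [9];  common shape = (3, 3, 2, 1)

Row-insert the values π_1, π_2, … into P one at a time, bumping the leftmost entry strictly greater than the inserted value down to the next row. The recording tableau Q records, in position (i, j), the step at which that cell was added to P.
  Insert 6 (step 1): P = [6];  Q = [1]
  Insert 8 (step 2): P = [6, 8];  Q = [1, 2]
  Insert 2 (step 3): P = [2, 8] / [6];  Q = [1, 2] / [3]
  Insert 1 (step 4): P = [1, 8] / [2] / [6];  Q = [1, 2] / [3] / [4]
  Insert 7 (step 5): P = [1, 7] / [2, 8] / [6];  Q = [1, 2] / [3, 5] / [4]
  Insert 3 (step 6): P = [1, 3] / [2, 7] / [6, 8];  Q = [1, 2] / [3, 5] / [4, 6]
  Insert 9 (step 7): P = [1, 3, 9] / [2, 7] / [6, 8];  Q = [1, 2, 7] / [3, 5] / [4, 6]
  Insert 5 (step 8): P = [1, 3, 5] / [2, 7, 9] / [6, 8];  Q = [1, 2, 7] / [3, 5, 8] / [4, 6]
  Insert 4 (step 9): P = [1, 3, 4] / [2, 5, 9] / [6, 7] / [8];  Q = [1, 2, 7] / [3, 5, 8] / [4, 6] / [9]
Final shape: (3, 3, 2, 1).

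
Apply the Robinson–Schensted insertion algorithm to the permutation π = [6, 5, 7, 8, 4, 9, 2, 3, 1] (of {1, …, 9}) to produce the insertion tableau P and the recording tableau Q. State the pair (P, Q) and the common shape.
P = [1, 3, 8, 9] / [2, 7] / [4] / [5] / [6];  Q = [1, 3, 4, 6] / [2, 8] / [5] / [7] / [9];  common shape = (4, 2, 1, 1, 1)

Row-insert the values π_1, π_2, … into P one at a time, bumping the leftmost entry strictly greater than the inserted value down to the next row. The recording tableau Q records, in position (i, j), the step at which that cell was added to P.
  Insert 6 (step 1): P = [6];  Q = [1]
  Insert 5 (step 2): P = [5] / [6];  Q = [1] / [2]
  Insert 7 (step 3): P = [5, 7] / [6];  Q = [1, 3] / [2]
  Insert 8 (step 4): P = [5, 7, 8] / [6];  Q = [1, 3, 4] / [2]
  Insert 4 (step 5): P = [4, 7, 8] / [5] / [6];  Q = [1, 3, 4] / [2] / [5]
  Insert 9 (step 6): P = [4, 7, 8, 9] / [5] / [6];  Q = [1, 3, 4, 6] / [2] / [5]
  Insert 2 (step 7): P = [2, 7, 8, 9] / [4] / [5] / [6];  Q = [1, 3, 4, 6] / [2] / [5] / [7]
  Insert 3 (step 8): P = [2, 3, 8, 9] / [4, 7] / [5] / [6];  Q = [1, 3, 4, 6] / [2, 8] / [5] / [7]
  Insert 1 (step 9): P = [1, 3, 8, 9] / [2, 7] / [4] / [5] / [6];  Q = [1, 3, 4, 6] / [2, 8] / [5] / [7] / [9]
Final shape: (4, 2, 1, 1, 1).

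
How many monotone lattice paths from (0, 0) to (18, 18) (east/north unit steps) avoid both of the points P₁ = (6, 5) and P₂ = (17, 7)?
Number of paths = 6668875884

Inclusion–exclusion. Total paths: C(36, 18) = 9075135300. Through P₁: C(11, 6)·C(25, 12) = 2402538600. Through P₂: C(24, 17)·C(12, 1) = 4153248. Since P₁ is strictly southwest of P₂, a monotone path through both must visit P₁ then P₂; paths through both = C(11, 6)·C(13, 11)·C(12, 1) = 432432. Avoid both = 9075135300 − 2402538600 − 4153248 + 432432 = 6668875884.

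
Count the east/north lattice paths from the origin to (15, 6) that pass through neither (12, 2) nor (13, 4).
Number of paths = 38437

Inclusion–exclusion. Total paths: C(21, 15) = 54264. Through P₁: C(14, 12)·C(7, 3) = 3185. Through P₂: C(17, 13)·C(4, 2) = 14280. Since P₁ is strictly southwest of P₂, a monotone path through both must visit P₁ then P₂; paths through both = C(14, 12)·C(3, 1)·C(4, 2) = 1638. Avoid both = 54264 − 3185 − 14280 + 1638 = 38437.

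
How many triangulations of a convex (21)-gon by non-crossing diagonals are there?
C_19 = 1767263190

These polygon triangulations are counted by the Catalan number C_n = (1/(n + 1)) · C(2n, n). For n = 19: C_19 = (1/20) · C(38, 19) = 35345263800/20 = 1767263190.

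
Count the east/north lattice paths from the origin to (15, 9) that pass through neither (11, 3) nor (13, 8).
Number of paths = 643526

Inclusion–exclusion. Total paths: C(24, 15) = 1307504. Through P₁: C(14, 11)·C(10, 4) = 76440. Through P₂: C(21, 13)·C(3, 2) = 610470. Since P₁ is strictly southwest of P₂, a monotone path through both must visit P₁ then P₂; paths through both = C(14, 11)·C(7, 2)·C(3, 2) = 22932. Avoid both = 1307504 − 76440 − 610470 + 22932 = 643526.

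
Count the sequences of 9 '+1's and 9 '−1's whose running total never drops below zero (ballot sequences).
C_9 = 4862

These ballot sequences are counted by the Catalan number C_n = (1/(n + 1)) · C(2n, n). For n = 9: C_9 = (1/10) · C(18, 9) = 48620/10 = 4862.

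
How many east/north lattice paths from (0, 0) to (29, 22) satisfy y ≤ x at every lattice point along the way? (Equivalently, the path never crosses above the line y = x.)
Number of paths = 41620603020640

By the reflection principle (André's argument), the number of monotone paths to (29, 22) with n ≤ m that never go above y = x is C(51, 29) − C(51, 30) = 156077261327400 − 114456658306760 = 41620603020640.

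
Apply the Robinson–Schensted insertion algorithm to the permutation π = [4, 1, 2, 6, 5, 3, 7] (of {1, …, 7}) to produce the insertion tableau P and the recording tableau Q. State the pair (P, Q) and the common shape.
P = [1, 2, 3, 7] / [4, 5] / [6];  Q = [1, 3, 4, 7] / [2, 5] / [6];  common shape = (4, 2, 1)

Row-insert the values π_1, π_2, … into P one at a time, bumping the leftmost entry strictly greater than the inserted value down to the next row. The recording tableau Q records, in position (i, j), the step at which that cell was added to P.
  Insert 4 (step 1): P = [4];  Q = [1]
  Insert 1 (step 2): P = [1] / [4];  Q = [1] / [2]
  Insert 2 (step 3): P = [1, 2] / [4];  Q = [1, 3] / [2]
  Insert 6 (step 4): P = [1, 2, 6] / [4];  Q = [1, 3, 4] / [2]
  Insert 5 (step 5): P = [1, 2, 5] / [4, 6];  Q = [1, 3, 4] / [2, 5]
  Insert 3 (step 6): P = [1, 2, 3] / [4, 5] / [6];  Q = [1, 3, 4] / [2, 5] / [6]
  Insert 7 (step 7): P = [1, 2, 3, 7] / [4, 5] / [6];  Q = [1, 3, 4, 7] / [2, 5] / [6]
Final shape: (4, 2, 1).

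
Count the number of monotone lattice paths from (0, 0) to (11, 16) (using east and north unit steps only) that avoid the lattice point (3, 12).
Number of paths = 12812670

Total paths from (0, 0) to (11, 16): C(27, 11) = 13037895. Paths through (3, 12): (paths (0, 0) → (3, 12)) × (paths (3, 12) → (11, 16)) = C(15, 3) · C(12, 8) = 455 · 495 = 225225. Avoidance count = 13037895 − 225225 = 12812670.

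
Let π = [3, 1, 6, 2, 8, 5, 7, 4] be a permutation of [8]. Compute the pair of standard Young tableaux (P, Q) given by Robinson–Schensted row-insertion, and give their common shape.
P = [1, 2, 4, 7] / [3, 5, 8] / [6];  Q = [1, 3, 5, 7] / [2, 4, 6] / [8];  common shape = (4, 3, 1)

Row-insert the values π_1, π_2, … into P one at a time, bumping the leftmost entry strictly greater than the inserted value down to the next row. The recording tableau Q records, in position (i, j), the step at which that cell was added to P.
  Insert 3 (step 1): P = [3];  Q = [1]
  Insert 1 (step 2): P = [1] / [3];  Q = [1] / [2]
  Insert 6 (step 3): P = [1, 6] / [3];  Q = [1, 3] / [2]
  Insert 2 (step 4): P = [1, 2] / [3, 6];  Q = [1, 3] / [2, 4]
  Insert 8 (step 5): P = [1, 2, 8] / [3, 6];  Q = [1, 3, 5] / [2, 4]
  Insert 5 (step 6): P = [1, 2, 5] / [3, 6, 8];  Q = [1, 3, 5] / [2, 4, 6]
  Insert 7 (step 7): P = [1, 2, 5, 7] / [3, 6, 8];  Q = [1, 3, 5, 7] / [2, 4, 6]
  Insert 4 (step 8): P = [1, 2, 4, 7] / [3, 5, 8] / [6];  Q = [1, 3, 5, 7] / [2, 4, 6] / [8]
Final shape: (4, 3, 1).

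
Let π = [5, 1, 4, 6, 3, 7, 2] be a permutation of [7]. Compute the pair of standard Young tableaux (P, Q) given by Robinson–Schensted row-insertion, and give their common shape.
P = [1, 2, 6, 7] / [3] / [4] / [5];  Q = [1, 3, 4, 6] / [2] / [5] / [7];  common shape = (4, 1, 1, 1)

Row-insert the values π_1, π_2, … into P one at a time, bumping the leftmost entry strictly greater than the inserted value down to the next row. The recording tableau Q records, in position (i, j), the step at which that cell was added to P.
  Insert 5 (step 1): P = [5];  Q = [1]
  Insert 1 (step 2): P = [1] / [5];  Q = [1] / [2]
  Insert 4 (step 3): P = [1, 4] / [5];  Q = [1, 3] / [2]
  Insert 6 (step 4): P = [1, 4, 6] / [5];  Q = [1, 3, 4] / [2]
  Insert 3 (step 5): P = [1, 3, 6] / [4] / [5];  Q = [1, 3, 4] / [2] / [5]
  Insert 7 (step 6): P = [1, 3, 6, 7] / [4] / [5];  Q = [1, 3, 4, 6] / [2] / [5]
  Insert 2 (step 7): P = [1, 2, 6, 7] / [3] / [4] / [5];  Q = [1, 3, 4, 6] / [2] / [5] / [7]
Final shape: (4, 1, 1, 1).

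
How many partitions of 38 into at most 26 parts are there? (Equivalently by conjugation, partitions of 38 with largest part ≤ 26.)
p(38, parts ≤ 26) = 25820

Use the recurrence p(n, m) = p(n, m−1) + p(n−m, m): either the largest part is < m (count p(n, m−1)) or the largest part is exactly m (remove one copy of m, count p(n−m, m)). With p(0, ·) = 1 this gives p(38, parts ≤ 26) = 25820. (By conjugating Young diagrams, this also counts partitions of 38 into at most 26 parts.)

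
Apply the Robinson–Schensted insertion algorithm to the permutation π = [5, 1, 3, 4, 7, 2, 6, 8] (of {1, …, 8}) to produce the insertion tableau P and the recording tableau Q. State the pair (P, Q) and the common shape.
P = [1, 2, 4, 6, 8] / [3, 7] / [5];  Q = [1, 3, 4, 5, 8] / [2, 7] / [6];  common shape = (5, 2, 1)

Row-insert the values π_1, π_2, … into P one at a time, bumping the leftmost entry strictly greater than the inserted value down to the next row. The recording tableau Q records, in position (i, j), the step at which that cell was added to P.
  Insert 5 (step 1): P = [5];  Q = [1]
  Insert 1 (step 2): P = [1] / [5];  Q = [1] / [2]
  Insert 3 (step 3): P = [1, 3] / [5];  Q = [1, 3] / [2]
  Insert 4 (step 4): P = [1, 3, 4] / [5];  Q = [1, 3, 4] / [2]
  Insert 7 (step 5): P = [1, 3, 4, 7] / [5];  Q = [1, 3, 4, 5] / [2]
  Insert 2 (step 6): P = [1, 2, 4, 7] / [3] / [5];  Q = [1, 3, 4, 5] / [2] / [6]
  Insert 6 (step 7): P = [1, 2, 4, 6] / [3, 7] / [5];  Q = [1, 3, 4, 5] / [2, 7] / [6]
  Insert 8 (step 8): P = [1, 2, 4, 6, 8] / [3, 7] / [5];  Q = [1, 3, 4, 5, 8] / [2, 7] / [6]
Final shape: (5, 2, 1).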